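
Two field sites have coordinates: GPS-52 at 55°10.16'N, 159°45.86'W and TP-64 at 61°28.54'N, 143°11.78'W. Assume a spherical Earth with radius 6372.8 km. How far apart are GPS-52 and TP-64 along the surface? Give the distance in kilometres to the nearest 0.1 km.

1189.7 km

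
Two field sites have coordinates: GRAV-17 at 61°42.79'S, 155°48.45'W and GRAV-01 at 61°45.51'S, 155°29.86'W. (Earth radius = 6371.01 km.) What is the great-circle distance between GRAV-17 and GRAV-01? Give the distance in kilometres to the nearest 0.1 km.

GRAV-17: φ = -61.71317°, λ = -155.80750°
GRAV-01: φ = -61.75850°, λ = -155.49767°
Δφ = -0.0453°,  Δλ = 0.3098°
a = sin²(Δφ/2) + cos φ₁ cos φ₂ sin²(Δλ/2) = 0.000002
c = 2·arcsin(√a) = 0.002680 rad = 0.1536°
d = R·c = 6371.01 × 0.002680 = 17.1 km

17.1 km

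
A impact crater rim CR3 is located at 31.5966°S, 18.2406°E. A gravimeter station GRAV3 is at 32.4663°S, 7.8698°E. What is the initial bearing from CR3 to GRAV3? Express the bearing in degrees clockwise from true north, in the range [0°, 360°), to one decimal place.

261.6°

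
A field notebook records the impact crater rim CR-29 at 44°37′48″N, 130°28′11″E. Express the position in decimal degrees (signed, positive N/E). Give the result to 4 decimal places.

+44.6300°, +130.4697°

lat: 44.6300° N → +44.6300°
lon: 130.4697° E → +130.4697°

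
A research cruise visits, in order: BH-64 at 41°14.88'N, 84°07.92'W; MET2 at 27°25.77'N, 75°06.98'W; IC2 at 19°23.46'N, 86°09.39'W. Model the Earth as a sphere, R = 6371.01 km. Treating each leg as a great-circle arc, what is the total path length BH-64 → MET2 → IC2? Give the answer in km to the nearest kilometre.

3180 km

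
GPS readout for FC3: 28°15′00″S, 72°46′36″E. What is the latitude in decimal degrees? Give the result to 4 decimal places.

28° + 15′/60 + 0″/3600 = 28 + 0.25000 + 0.00000 = 28.2500°

28.2500°S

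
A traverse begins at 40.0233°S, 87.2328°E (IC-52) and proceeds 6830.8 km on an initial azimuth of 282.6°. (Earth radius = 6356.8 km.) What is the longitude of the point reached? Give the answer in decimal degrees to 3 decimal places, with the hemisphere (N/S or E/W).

δ = d/R = 6830.8/6356.8 = 1.074566 rad
φ₂ = arcsin(sin φ₁ cos δ + cos φ₁ sin δ cos θ)
   = arcsin(-0.64310·0.47611 + 0.76578·0.87938·0.21814) = -9.16552°
λ₂ = λ₁ + atan2(sin θ sin δ cos φ₁, cos δ − sin φ₁ sin φ₂) = 26.85492°

26.855°E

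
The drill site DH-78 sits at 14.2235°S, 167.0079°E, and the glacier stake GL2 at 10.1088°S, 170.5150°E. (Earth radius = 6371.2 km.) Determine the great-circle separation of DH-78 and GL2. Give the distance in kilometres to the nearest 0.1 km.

Δφ = 4.1147°,  Δλ = 3.5071°
a = sin²(Δφ/2) + cos φ₁ cos φ₂ sin²(Δλ/2) = 0.002182
c = 2·arcsin(√a) = 0.093466 rad = 5.3552°
d = R·c = 6371.2 × 0.093466 = 595.5 km

595.5 km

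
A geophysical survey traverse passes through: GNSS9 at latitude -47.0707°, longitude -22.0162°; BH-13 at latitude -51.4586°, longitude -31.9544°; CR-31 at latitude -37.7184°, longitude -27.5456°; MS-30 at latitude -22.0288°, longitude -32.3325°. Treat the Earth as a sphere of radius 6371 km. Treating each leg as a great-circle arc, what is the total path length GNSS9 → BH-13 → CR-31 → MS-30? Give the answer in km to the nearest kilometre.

4240 km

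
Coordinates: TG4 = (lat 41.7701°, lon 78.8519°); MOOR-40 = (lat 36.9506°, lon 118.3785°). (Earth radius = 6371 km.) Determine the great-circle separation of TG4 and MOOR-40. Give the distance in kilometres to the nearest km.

3410 km

Δφ = -4.8195°,  Δλ = 39.5266°
a = sin²(Δφ/2) + cos φ₁ cos φ₂ sin²(Δλ/2) = 0.069915
c = 2·arcsin(√a) = 0.535193 rad = 30.6643°
d = R·c = 6371 × 0.535193 = 3409.7 km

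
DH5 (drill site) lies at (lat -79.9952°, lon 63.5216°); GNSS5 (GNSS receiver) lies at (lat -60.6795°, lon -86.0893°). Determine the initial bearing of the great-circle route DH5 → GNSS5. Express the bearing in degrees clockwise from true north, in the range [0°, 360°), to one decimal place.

Δλ = -149.6109°
y = sin Δλ · cos φ₂ = -0.247722
x = cos φ₁ sin φ₂ − sin φ₁ cos φ₂ cos Δλ = -0.567466
θ = atan2(y, x) = -156.4168° → 203.5832° (mod 360°)

203.6°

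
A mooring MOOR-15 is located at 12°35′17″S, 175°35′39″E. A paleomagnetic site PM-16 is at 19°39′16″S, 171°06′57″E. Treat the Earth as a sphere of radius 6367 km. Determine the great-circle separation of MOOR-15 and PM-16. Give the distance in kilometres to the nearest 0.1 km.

MOOR-15: φ = -12.58806°, λ = +175.59417°
PM-16: φ = -19.65444°, λ = +171.11583°
Δφ = -7.0664°,  Δλ = -4.4783°
a = sin²(Δφ/2) + cos φ₁ cos φ₂ sin²(Δλ/2) = 0.005201
c = 2·arcsin(√a) = 0.144360 rad = 8.2712°
d = R·c = 6367 × 0.144360 = 919.1 km

919.1 km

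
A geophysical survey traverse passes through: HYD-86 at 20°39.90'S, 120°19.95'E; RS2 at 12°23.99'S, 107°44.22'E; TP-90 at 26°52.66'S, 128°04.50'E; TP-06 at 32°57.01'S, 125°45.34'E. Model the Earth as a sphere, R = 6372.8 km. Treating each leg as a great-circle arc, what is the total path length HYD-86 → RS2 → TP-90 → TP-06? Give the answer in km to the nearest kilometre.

HYD-86: φ = -20.66500°, λ = +120.33250°
RS2: φ = -12.39983°, λ = +107.73700°
TP-90: φ = -26.87767°, λ = +128.07500°
TP-06: φ = -32.95017°, λ = +125.75567°
HYD-86→RS2: c = 0.255168 rad, d = 1626.13 km
RS2→TP-90: c = 0.417921 rad, d = 2663.33 km
TP-90→TP-06: c = 0.111632 rad, d = 711.41 km
Total = 1626.13 + 2663.33 + 711.41 = 5000.87 km

5001 km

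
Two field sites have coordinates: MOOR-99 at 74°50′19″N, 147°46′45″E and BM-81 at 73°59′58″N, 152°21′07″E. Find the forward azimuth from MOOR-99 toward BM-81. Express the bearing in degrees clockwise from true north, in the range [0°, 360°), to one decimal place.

122.1°

MOOR-99: φ = +74.83861°, λ = +147.77917°
BM-81: φ = +73.99944°, λ = +152.35194°
Δλ = 4.5728°
y = sin Δλ · cos φ₂ = 0.021976
x = cos φ₁ sin φ₂ − sin φ₁ cos φ₂ cos Δλ = -0.013799
θ = atan2(y, x) = 122.1249° → 122.1249° (mod 360°)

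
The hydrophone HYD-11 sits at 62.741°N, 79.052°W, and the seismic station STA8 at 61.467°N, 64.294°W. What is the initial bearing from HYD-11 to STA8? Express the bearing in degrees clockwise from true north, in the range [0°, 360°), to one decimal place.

Δλ = 14.7580°
y = sin Δλ · cos φ₂ = 0.121679
x = cos φ₁ sin φ₂ − sin φ₁ cos φ₂ cos Δλ = -0.008226
θ = atan2(y, x) = 93.8674° → 93.8674° (mod 360°)

93.9°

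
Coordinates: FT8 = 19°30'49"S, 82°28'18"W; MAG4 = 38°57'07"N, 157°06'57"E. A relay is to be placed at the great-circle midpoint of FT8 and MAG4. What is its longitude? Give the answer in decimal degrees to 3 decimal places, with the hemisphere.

133.174°W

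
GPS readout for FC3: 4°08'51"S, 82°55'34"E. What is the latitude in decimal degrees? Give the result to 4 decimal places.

4.1475°S

4° + 8′/60 + 51″/3600 = 4 + 0.13333 + 0.01417 = 4.1475°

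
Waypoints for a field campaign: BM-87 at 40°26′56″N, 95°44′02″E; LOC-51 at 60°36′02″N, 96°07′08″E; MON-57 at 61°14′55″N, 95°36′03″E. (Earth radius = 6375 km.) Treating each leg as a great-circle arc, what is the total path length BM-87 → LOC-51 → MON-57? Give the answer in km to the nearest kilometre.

2320 km

BM-87: φ = +40.44889°, λ = +95.73389°
LOC-51: φ = +60.60056°, λ = +96.11889°
MON-57: φ = +61.24861°, λ = +95.60083°
BM-87→LOC-51: c = 0.351737 rad, d = 2242.33 km
LOC-51→MON-57: c = 0.012134 rad, d = 77.35 km
Total = 2242.33 + 77.35 = 2319.68 km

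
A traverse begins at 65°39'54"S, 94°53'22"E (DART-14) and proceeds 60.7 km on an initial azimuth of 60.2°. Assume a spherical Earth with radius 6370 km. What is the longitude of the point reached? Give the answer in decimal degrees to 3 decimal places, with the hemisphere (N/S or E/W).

96.027°E

DART-14: φ = -65.66500°, λ = +94.88944°
δ = d/R = 60.7/6370 = 0.009529 rad
φ₂ = arcsin(sin φ₁ cos δ + cos φ₁ sin δ cos θ)
   = arcsin(-0.91115·0.99995 + 0.41207·0.00953·0.49697) = -65.38938°
λ₂ = λ₁ + atan2(sin θ sin δ cos φ₁, cos δ − sin φ₁ sin φ₂) = 96.02716°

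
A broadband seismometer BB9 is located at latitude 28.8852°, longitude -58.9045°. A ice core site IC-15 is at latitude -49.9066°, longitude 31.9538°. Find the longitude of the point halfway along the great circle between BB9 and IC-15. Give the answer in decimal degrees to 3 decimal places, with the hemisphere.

22.268°W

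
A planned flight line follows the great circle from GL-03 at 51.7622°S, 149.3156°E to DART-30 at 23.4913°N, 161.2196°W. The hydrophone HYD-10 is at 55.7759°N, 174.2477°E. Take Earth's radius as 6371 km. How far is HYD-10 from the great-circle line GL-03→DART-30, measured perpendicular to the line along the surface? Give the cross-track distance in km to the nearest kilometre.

3097 km

δ₁₃ = central angle GL-03→HYD-10 = 1.911107 rad  (haversine)
θ₁₃ = bearing GL-03→HYD-10 = 14.567°,  θ₁₂ = bearing GL-03→DART-30 = 44.275°
dₓₜ = R·arcsin(sin δ₁₃ · sin(θ₁₃ − θ₁₂)) = 6371·arcsin(0.94265·sin(-29.708°)) = -3096.802 km
|dₓₜ| = 3096.802 km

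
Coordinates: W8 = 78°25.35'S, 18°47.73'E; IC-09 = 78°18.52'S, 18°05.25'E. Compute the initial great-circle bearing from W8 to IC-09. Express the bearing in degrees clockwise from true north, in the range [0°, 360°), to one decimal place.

W8: φ = -78.42250°, λ = +18.79550°
IC-09: φ = -78.30867°, λ = +18.08750°
Δλ = -0.7080°
y = sin Δλ · cos φ₂ = -0.002504
x = cos φ₁ sin φ₂ − sin φ₁ cos φ₂ cos Δλ = 0.001972
θ = atan2(y, x) = -51.7829° → 308.2171° (mod 360°)

308.2°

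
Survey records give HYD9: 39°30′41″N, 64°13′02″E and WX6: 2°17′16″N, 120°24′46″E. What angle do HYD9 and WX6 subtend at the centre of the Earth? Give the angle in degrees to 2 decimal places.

62.98°

HYD9: φ = +39.51139°, λ = +64.21722°
WX6: φ = +2.28778°, λ = +120.41278°
Δφ = -37.2236°,  Δλ = 56.1956°
a = sin²(Δφ/2) + cos φ₁ cos φ₂ sin²(Δλ/2) = 0.272857
c = 2·arcsin(√a) = 1.099226 rad = 62.9810°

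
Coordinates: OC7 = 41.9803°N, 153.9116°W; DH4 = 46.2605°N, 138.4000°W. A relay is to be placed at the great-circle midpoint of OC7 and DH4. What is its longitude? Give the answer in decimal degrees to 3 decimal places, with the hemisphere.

146.439°W

Bx = cos φ₂ cos Δλ = 0.666198,  By = cos φ₂ sin Δλ = 0.184898
φₘ = atan2(sin φ₁ + sin φ₂, √((cos φ₁ + Bx)² + By²)) = 44.38323°
λₘ = λ₁ + atan2(By, cos φ₁ + Bx) = -146.43859°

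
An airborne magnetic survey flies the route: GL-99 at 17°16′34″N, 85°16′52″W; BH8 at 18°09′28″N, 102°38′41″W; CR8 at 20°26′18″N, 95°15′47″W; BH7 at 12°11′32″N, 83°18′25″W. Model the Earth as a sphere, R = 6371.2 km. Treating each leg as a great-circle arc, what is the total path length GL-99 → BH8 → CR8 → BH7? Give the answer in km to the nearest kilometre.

4226 km

GL-99: φ = +17.27611°, λ = -85.28111°
BH8: φ = +18.15778°, λ = -102.64472°
CR8: φ = +20.43833°, λ = -95.26306°
BH7: φ = +12.19222°, λ = -83.30694°
GL-99→BH8: c = 0.288982 rad, d = 1841.16 km
BH8→CR8: c = 0.127925 rad, d = 815.04 km
CR8→BH7: c = 0.246420 rad, d = 1569.99 km
Total = 1841.16 + 815.04 + 1569.99 = 4226.19 km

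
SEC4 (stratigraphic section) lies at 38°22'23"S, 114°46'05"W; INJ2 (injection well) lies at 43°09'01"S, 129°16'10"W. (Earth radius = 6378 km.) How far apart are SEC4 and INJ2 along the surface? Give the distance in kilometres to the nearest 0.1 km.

SEC4: φ = -38.37306°, λ = -114.76806°
INJ2: φ = -43.15028°, λ = -129.26944°
Δφ = -4.7772°,  Δλ = -14.5014°
a = sin²(Δφ/2) + cos φ₁ cos φ₂ sin²(Δλ/2) = 0.010848
c = 2·arcsin(√a) = 0.208685 rad = 11.9568°
d = R·c = 6378 × 0.208685 = 1331.0 km

1331.0 km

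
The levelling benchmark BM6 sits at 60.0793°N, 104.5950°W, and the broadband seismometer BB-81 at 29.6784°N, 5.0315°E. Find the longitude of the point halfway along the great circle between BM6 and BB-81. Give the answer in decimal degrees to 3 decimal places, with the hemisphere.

28.789°W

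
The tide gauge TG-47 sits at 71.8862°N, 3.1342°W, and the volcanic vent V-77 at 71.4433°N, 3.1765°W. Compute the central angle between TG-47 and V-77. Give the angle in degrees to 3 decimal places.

Δφ = -0.4429°,  Δλ = -0.0423°
a = sin²(Δφ/2) + cos φ₁ cos φ₂ sin²(Δλ/2) = 0.000015
c = 2·arcsin(√a) = 0.007734 rad = 0.4431°

0.443°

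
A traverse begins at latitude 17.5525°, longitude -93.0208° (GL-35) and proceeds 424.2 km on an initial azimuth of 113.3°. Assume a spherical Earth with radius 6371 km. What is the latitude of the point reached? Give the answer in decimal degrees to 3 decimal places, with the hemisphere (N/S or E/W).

16.011°N

δ = d/R = 424.2/6371 = 0.066583 rad
φ₂ = arcsin(sin φ₁ cos δ + cos φ₁ sin δ cos θ)
   = arcsin(0.30158·0.99778 + 0.95344·0.06653·-0.39555) = 16.01086°
λ₂ = λ₁ + atan2(sin θ sin δ cos φ₁, cos δ − sin φ₁ sin φ₂) = -89.37583°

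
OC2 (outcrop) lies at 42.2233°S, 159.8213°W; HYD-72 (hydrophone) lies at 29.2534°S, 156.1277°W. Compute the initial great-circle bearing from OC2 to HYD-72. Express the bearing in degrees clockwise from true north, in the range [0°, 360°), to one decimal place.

Δλ = 3.6936°
y = sin Δλ · cos φ₂ = 0.056205
x = cos φ₁ sin φ₂ − sin φ₁ cos φ₂ cos Δλ = 0.223221
θ = atan2(y, x) = 14.1328° → 14.1328° (mod 360°)

14.1°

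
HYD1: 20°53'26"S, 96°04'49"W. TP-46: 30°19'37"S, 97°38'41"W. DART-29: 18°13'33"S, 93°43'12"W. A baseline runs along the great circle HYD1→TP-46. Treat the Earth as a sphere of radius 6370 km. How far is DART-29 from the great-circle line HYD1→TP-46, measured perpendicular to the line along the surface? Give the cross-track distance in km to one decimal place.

204.8 km

HYD1: φ = -20.89056°, λ = -96.08028°
TP-46: φ = -30.32694°, λ = -97.64472°
DART-29: φ = -18.22583°, λ = -93.72000°
δ₁₃ = central angle HYD1→DART-29 = 0.060576 rad  (haversine)
θ₁₃ = bearing HYD1→DART-29 = 40.252°,  θ₁₂ = bearing HYD1→TP-46 = 188.174°
dₓₜ = R·arcsin(sin δ₁₃ · sin(θ₁₃ − θ₁₂)) = 6370·arcsin(0.06054·sin(-147.922°)) = -204.834 km
|dₓₜ| = 204.834 km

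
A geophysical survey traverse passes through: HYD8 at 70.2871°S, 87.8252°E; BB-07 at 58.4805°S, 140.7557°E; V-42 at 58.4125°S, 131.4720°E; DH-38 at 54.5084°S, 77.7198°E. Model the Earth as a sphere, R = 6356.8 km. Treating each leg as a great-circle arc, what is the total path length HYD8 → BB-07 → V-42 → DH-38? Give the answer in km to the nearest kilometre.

6508 km

HYD8→BB-07: c = 0.430401 rad, d = 2735.97 km
BB-07→V-42: c = 0.084731 rad, d = 538.62 km
V-42→DH-38: c = 0.508690 rad, d = 3233.64 km
Total = 2735.97 + 538.62 + 3233.64 = 6508.23 km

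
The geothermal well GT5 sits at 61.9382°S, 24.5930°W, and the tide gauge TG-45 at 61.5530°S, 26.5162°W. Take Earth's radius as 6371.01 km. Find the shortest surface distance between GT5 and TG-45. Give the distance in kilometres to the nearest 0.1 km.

109.9 km

Δφ = 0.3852°,  Δλ = -1.9232°
a = sin²(Δφ/2) + cos φ₁ cos φ₂ sin²(Δλ/2) = 0.000074
c = 2·arcsin(√a) = 0.017253 rad = 0.9885°
d = R·c = 6371.01 × 0.017253 = 109.9 km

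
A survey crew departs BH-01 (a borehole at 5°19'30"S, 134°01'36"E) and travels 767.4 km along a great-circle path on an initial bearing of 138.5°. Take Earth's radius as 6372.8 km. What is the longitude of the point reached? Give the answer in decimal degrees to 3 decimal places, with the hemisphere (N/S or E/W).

BH-01: φ = -5.32500°, λ = +134.02667°
δ = d/R = 767.4/6372.8 = 0.120418 rad
φ₂ = arcsin(sin φ₁ cos δ + cos φ₁ sin δ cos θ)
   = arcsin(-0.09281·0.99276 + 0.99568·0.12013·-0.74896) = -10.46965°
λ₂ = λ₁ + atan2(sin θ sin δ cos φ₁, cos δ − sin φ₁ sin φ₂) = 138.66963°

138.670°E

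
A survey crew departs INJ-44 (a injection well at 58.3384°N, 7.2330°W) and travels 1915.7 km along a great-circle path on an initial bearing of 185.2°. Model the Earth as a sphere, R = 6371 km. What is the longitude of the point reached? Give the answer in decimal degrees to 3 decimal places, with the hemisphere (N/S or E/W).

δ = d/R = 1915.7/6371 = 0.300691 rad
φ₂ = arcsin(sin φ₁ cos δ + cos φ₁ sin δ cos θ)
   = arcsin(0.85116·0.95513 + 0.52490·0.29618·-0.99588) = 41.15877°
λ₂ = λ₁ + atan2(sin θ sin δ cos φ₁, cos δ − sin φ₁ sin φ₂) = -9.27626°

9.276°W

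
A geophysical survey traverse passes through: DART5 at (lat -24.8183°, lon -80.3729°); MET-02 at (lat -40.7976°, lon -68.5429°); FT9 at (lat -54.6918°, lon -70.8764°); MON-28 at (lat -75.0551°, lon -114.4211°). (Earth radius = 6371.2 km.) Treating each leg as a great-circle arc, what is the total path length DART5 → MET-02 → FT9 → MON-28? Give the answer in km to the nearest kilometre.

6567 km

DART5→MET-02: c = 0.327756 rad, d = 2088.20 km
MET-02→FT9: c = 0.244006 rad, d = 1554.61 km
FT9→MON-28: c = 0.459011 rad, d = 2924.45 km
Total = 2088.20 + 1554.61 + 2924.45 = 6567.26 km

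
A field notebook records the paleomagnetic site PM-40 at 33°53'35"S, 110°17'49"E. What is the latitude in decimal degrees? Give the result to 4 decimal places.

33.8931°S

33° + 53′/60 + 35″/3600 = 33 + 0.88333 + 0.00972 = 33.8931°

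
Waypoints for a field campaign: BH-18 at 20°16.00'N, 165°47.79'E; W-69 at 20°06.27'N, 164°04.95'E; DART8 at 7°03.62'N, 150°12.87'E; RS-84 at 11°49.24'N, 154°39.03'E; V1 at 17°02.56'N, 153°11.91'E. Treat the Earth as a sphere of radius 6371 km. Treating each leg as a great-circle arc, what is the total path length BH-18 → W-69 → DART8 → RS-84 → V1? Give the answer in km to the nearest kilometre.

3583 km

BH-18: φ = +20.26667°, λ = +165.79650°
W-69: φ = +20.10450°, λ = +164.08250°
DART8: φ = +7.06033°, λ = +150.21450°
RS-84: φ = +11.82067°, λ = +154.65050°
V1: φ = +17.04267°, λ = +153.19850°
BH-18→W-69: c = 0.028220 rad, d = 179.79 km
W-69→DART8: c = 0.326937 rad, d = 2082.91 km
DART8→RS-84: c = 0.112837 rad, d = 718.88 km
RS-84→V1: c = 0.094385 rad, d = 601.33 km
Total = 179.79 + 2082.91 + 718.88 + 601.33 = 3582.91 km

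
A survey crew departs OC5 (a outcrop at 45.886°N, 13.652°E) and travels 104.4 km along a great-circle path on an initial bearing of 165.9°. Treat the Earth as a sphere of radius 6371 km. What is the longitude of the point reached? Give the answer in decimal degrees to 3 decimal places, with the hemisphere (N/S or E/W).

13.975°E

δ = d/R = 104.4/6371 = 0.016387 rad
φ₂ = arcsin(sin φ₁ cos δ + cos φ₁ sin δ cos θ)
   = arcsin(0.71796·0.99987 + 0.69609·0.01639·-0.96987) = 44.97493°
λ₂ = λ₁ + atan2(sin θ sin δ cos φ₁, cos δ − sin φ₁ sin φ₂) = 13.97532°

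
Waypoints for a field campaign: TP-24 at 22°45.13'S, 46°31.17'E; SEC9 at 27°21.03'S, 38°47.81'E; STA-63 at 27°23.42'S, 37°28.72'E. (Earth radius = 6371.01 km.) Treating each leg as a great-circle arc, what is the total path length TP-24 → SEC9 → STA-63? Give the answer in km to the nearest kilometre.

1061 km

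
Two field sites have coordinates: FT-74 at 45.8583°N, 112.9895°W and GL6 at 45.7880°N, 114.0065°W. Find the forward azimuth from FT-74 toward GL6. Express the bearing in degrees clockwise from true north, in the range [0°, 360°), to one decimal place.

264.7°

Δλ = -1.0170°
y = sin Δλ · cos φ₂ = -0.012377
x = cos φ₁ sin φ₂ − sin φ₁ cos φ₂ cos Δλ = -0.001148
θ = atan2(y, x) = -95.2999° → 264.7001° (mod 360°)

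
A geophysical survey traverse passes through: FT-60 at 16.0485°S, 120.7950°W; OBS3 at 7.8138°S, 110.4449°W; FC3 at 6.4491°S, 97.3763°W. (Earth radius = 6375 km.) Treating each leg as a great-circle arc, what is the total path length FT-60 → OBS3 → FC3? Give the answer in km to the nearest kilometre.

FT-60→OBS3: c = 0.227659 rad, d = 1451.33 km
OBS3→FC3: c = 0.227562 rad, d = 1450.71 km
Total = 1451.33 + 1450.71 = 2902.04 km

2902 km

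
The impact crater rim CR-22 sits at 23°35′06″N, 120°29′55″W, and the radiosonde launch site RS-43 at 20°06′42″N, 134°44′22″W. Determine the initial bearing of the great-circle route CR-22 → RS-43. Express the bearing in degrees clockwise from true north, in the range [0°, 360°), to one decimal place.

258.0°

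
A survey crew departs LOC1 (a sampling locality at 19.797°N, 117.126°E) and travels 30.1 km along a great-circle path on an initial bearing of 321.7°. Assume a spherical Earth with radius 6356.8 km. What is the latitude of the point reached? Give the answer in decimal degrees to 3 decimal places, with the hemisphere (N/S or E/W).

20.010°N

δ = d/R = 30.1/6356.8 = 0.004735 rad
φ₂ = arcsin(sin φ₁ cos δ + cos φ₁ sin δ cos θ)
   = arcsin(0.33869·0.99999 + 0.94090·0.00474·0.78478) = 20.00982°
λ₂ = λ₁ + atan2(sin θ sin δ cos φ₁, cos δ − sin φ₁ sin φ₂) = 116.94705°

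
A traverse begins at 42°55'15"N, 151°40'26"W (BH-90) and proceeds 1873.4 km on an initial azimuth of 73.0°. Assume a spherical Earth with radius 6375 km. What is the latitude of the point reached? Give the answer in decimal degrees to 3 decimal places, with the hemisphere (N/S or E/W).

BH-90: φ = +42.92083°, λ = -151.67389°
δ = d/R = 1873.4/6375 = 0.293867 rad
φ₂ = arcsin(sin φ₁ cos δ + cos φ₁ sin δ cos θ)
   = arcsin(0.68099·0.95713 + 0.73230·0.28966·0.29237) = 45.54575°
λ₂ = λ₁ + atan2(sin θ sin δ cos φ₁, cos δ − sin φ₁ sin φ₂) = -128.37544°

45.546°N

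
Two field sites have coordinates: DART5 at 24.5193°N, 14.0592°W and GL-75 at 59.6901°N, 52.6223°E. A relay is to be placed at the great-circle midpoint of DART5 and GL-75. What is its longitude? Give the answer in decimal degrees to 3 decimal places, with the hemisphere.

8.610°E

Bx = cos φ₂ cos Δλ = 0.199772,  By = cos φ₂ sin Δλ = 0.463454
φₘ = atan2(sin φ₁ + sin φ₂, √((cos φ₁ + Bx)² + By²)) = 46.75047°
λₘ = λ₁ + atan2(By, cos φ₁ + Bx) = 8.61007°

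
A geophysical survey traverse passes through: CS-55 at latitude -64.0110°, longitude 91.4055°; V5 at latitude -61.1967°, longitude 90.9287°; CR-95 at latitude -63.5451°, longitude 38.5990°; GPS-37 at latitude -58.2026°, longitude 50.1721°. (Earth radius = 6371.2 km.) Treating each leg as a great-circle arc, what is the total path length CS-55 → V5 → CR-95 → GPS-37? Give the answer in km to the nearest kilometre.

3810 km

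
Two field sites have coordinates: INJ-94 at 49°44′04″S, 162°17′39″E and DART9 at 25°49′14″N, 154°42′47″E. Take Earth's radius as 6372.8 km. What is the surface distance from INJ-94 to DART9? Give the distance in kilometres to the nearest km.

8437 km

INJ-94: φ = -49.73444°, λ = +162.29417°
DART9: φ = +25.82056°, λ = +154.71306°
Δφ = 75.5550°,  Δλ = -7.5811°
a = sin²(Δφ/2) + cos φ₁ cos φ₂ sin²(Δλ/2) = 0.377817
c = 2·arcsin(√a) = 1.323931 rad = 75.8557°
d = R·c = 6372.8 × 1.323931 = 8437.2 km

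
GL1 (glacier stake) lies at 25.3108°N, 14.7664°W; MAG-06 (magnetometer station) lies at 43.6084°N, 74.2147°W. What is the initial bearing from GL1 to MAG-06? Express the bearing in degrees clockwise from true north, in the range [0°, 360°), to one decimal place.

306.8°

Δλ = -59.4483°
y = sin Δλ · cos φ₂ = -0.623549
x = cos φ₁ sin φ₂ − sin φ₁ cos φ₂ cos Δλ = 0.466159
θ = atan2(y, x) = -53.2186° → 306.7814° (mod 360°)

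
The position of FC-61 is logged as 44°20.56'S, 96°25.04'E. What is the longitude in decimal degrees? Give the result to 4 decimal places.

96.4173°E

96° + 25.04′/60 = 96 + 0.41733 = 96.4173°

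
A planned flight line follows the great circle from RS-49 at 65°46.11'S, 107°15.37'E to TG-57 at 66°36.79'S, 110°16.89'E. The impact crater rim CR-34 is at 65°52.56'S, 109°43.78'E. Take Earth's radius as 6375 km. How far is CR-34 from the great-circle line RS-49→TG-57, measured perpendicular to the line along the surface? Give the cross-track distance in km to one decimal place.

RS-49: φ = -65.76850°, λ = +107.25617°
TG-57: φ = -66.61317°, λ = +110.28150°
CR-34: φ = -65.87600°, λ = +109.72967°
δ₁₃ = central angle RS-49→CR-34 = 0.017779 rad  (haversine)
θ₁₃ = bearing RS-49→CR-34 = 97.185°,  θ₁₂ = bearing RS-49→TG-57 = 126.046°
dₓₜ = R·arcsin(sin δ₁₃ · sin(θ₁₃ − θ₁₂)) = 6375·arcsin(0.01778·sin(-28.861°)) = -54.708 km
|dₓₜ| = 54.708 km

54.7 km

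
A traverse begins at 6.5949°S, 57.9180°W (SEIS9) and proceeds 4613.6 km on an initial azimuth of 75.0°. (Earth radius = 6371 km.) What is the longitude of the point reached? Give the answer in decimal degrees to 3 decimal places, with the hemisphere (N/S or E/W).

17.961°W

δ = d/R = 4613.6/6371 = 0.724156 rad
φ₂ = arcsin(sin φ₁ cos δ + cos φ₁ sin δ cos θ)
   = arcsin(-0.11485·0.74906 + 0.99338·0.66250·0.25882) = 4.83609°
λ₂ = λ₁ + atan2(sin θ sin δ cos φ₁, cos δ − sin φ₁ sin φ₂) = -17.96076°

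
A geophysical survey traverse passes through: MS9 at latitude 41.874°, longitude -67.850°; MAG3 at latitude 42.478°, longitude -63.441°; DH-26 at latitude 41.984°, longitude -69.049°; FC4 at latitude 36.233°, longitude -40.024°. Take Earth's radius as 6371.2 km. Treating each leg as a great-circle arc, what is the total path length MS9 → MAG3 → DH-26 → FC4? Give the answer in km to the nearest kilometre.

3406 km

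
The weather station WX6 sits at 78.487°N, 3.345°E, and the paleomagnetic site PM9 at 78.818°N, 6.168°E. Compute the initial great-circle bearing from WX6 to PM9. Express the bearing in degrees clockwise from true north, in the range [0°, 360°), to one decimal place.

57.8°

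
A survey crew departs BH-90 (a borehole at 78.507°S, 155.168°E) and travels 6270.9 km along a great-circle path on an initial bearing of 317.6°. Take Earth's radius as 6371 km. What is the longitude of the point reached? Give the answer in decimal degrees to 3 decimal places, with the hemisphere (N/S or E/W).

116.941°E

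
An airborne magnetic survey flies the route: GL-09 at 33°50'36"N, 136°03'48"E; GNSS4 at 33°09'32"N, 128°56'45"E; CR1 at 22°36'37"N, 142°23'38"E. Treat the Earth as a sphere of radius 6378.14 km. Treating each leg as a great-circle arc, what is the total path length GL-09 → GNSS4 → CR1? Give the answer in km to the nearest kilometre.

2431 km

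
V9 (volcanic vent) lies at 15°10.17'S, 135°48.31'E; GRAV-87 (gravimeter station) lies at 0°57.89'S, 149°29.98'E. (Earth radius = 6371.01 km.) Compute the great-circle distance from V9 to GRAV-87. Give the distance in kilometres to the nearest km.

2181 km

V9: φ = -15.16950°, λ = +135.80517°
GRAV-87: φ = -0.96483°, λ = +149.49967°
Δφ = 14.2047°,  Δλ = 13.6945°
a = sin²(Δφ/2) + cos φ₁ cos φ₂ sin²(Δλ/2) = 0.029004
c = 2·arcsin(√a) = 0.342281 rad = 19.6112°
d = R·c = 6371.01 × 0.342281 = 2180.7 km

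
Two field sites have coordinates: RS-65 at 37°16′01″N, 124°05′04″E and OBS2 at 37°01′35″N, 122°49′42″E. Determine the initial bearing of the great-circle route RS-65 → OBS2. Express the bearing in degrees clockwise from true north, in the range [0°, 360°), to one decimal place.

RS-65: φ = +37.26694°, λ = +124.08444°
OBS2: φ = +37.02639°, λ = +122.82833°
Δλ = -1.2561°
y = sin Δλ · cos φ₂ = -0.017501
x = cos φ₁ sin φ₂ − sin φ₁ cos φ₂ cos Δλ = -0.004082
θ = atan2(y, x) = -103.1299° → 256.8701° (mod 360°)

256.9°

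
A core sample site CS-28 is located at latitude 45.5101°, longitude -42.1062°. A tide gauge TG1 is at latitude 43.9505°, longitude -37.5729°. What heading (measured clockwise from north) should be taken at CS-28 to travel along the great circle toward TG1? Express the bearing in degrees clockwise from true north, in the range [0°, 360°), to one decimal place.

114.2°

Δλ = 4.5333°
y = sin Δλ · cos φ₂ = 0.056903
x = cos φ₁ sin φ₂ − sin φ₁ cos φ₂ cos Δλ = -0.025610
θ = atan2(y, x) = 114.2309° → 114.2309° (mod 360°)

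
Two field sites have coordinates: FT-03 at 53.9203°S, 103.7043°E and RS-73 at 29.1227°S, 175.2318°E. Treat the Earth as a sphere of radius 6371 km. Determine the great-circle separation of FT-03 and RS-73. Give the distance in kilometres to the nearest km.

Δφ = 24.7976°,  Δλ = 71.5275°
a = sin²(Δφ/2) + cos φ₁ cos φ₂ sin²(Δλ/2) = 0.221829
c = 2·arcsin(√a) = 0.980820 rad = 56.1968°
d = R·c = 6371 × 0.980820 = 6248.8 km

6249 km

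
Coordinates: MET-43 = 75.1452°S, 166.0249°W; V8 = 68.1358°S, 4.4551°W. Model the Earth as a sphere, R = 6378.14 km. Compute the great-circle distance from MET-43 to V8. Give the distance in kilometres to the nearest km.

4035 km

Δφ = 7.0094°,  Δλ = 161.5698°
a = sin²(Δφ/2) + cos φ₁ cos φ₂ sin²(Δλ/2) = 0.096763
c = 2·arcsin(√a) = 0.632632 rad = 36.2471°
d = R·c = 6378.14 × 0.632632 = 4035.0 km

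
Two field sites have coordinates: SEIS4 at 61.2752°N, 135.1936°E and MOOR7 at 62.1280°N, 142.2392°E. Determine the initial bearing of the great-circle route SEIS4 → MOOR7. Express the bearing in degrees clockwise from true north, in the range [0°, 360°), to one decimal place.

72.6°

Δλ = 7.0456°
y = sin Δλ · cos φ₂ = 0.057343
x = cos φ₁ sin φ₂ − sin φ₁ cos φ₂ cos Δλ = 0.017979
θ = atan2(y, x) = 72.5917° → 72.5917° (mod 360°)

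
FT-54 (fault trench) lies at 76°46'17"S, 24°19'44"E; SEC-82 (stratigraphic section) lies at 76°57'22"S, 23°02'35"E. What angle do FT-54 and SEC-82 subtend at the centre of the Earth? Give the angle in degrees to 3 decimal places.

0.346°

FT-54: φ = -76.77139°, λ = +24.32889°
SEC-82: φ = -76.95611°, λ = +23.04306°
Δφ = -0.1847°,  Δλ = -1.2858°
a = sin²(Δφ/2) + cos φ₁ cos φ₂ sin²(Δλ/2) = 0.000009
c = 2·arcsin(√a) = 0.006034 rad = 0.3457°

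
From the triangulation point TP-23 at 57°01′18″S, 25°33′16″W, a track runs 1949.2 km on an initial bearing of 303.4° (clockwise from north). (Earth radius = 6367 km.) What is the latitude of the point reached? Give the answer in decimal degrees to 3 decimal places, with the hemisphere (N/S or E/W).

TP-23: φ = -57.02167°, λ = -25.55444°
δ = d/R = 1949.2/6367 = 0.306141 rad
φ₂ = arcsin(sin φ₁ cos δ + cos φ₁ sin δ cos θ)
   = arcsin(-0.83888·0.95350 + 0.54432·0.30138·0.55048) = -45.19964°
λ₂ = λ₁ + atan2(sin θ sin δ cos φ₁, cos δ − sin φ₁ sin φ₂) = -46.47500°

45.200°S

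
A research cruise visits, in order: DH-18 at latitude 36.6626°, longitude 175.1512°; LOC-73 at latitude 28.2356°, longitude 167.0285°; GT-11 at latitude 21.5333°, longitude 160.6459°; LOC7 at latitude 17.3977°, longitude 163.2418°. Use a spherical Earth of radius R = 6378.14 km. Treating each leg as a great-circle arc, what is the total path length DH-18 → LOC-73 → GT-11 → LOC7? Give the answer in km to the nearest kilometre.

DH-18→LOC-73: c = 0.189421 rad, d = 1208.15 km
LOC-73→GT-11: c = 0.154515 rad, d = 985.52 km
GT-11→LOC7: c = 0.083866 rad, d = 534.91 km
Total = 1208.15 + 985.52 + 534.91 = 2728.58 km

2729 km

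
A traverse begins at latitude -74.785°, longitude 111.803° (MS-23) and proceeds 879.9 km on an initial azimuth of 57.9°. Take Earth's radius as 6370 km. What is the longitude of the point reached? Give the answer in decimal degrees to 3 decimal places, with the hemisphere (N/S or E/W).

δ = d/R = 879.9/6370 = 0.138132 rad
φ₂ = arcsin(sin φ₁ cos δ + cos φ₁ sin δ cos θ)
   = arcsin(-0.96495·0.99047 + 0.26244·0.13769·0.53140) = -69.48064°
λ₂ = λ₁ + atan2(sin θ sin δ cos φ₁, cos δ − sin φ₁ sin φ₂) = 131.23981°

131.240°E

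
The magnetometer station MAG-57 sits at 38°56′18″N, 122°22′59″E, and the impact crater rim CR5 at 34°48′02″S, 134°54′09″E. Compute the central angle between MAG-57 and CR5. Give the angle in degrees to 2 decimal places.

74.64°

MAG-57: φ = +38.93833°, λ = +122.38306°
CR5: φ = -34.80056°, λ = +134.90250°
Δφ = -73.7389°,  Δλ = 12.5194°
a = sin²(Δφ/2) + cos φ₁ cos φ₂ sin²(Δλ/2) = 0.367586
c = 2·arcsin(√a) = 1.302770 rad = 74.6432°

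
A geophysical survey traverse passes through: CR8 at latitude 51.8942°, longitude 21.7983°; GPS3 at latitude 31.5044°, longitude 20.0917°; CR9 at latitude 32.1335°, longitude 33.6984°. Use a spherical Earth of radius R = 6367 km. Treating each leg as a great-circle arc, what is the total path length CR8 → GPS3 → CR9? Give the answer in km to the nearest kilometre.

3556 km

CR8→GPS3: c = 0.356538 rad, d = 2270.08 km
GPS3→CR9: c = 0.201957 rad, d = 1285.86 km
Total = 2270.08 + 1285.86 = 3555.94 km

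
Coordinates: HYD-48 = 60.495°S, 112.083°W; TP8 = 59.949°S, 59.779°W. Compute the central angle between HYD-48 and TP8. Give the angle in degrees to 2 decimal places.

Δφ = 0.5460°,  Δλ = 52.3040°
a = sin²(Δφ/2) + cos φ₁ cos φ₂ sin²(Δλ/2) = 0.047934
c = 2·arcsin(√a) = 0.441452 rad = 25.2933°

25.29°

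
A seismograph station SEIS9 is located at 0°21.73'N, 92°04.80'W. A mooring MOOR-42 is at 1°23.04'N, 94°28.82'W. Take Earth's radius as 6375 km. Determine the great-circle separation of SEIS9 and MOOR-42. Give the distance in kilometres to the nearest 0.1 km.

SEIS9: φ = +0.36217°, λ = -92.08000°
MOOR-42: φ = +1.38400°, λ = -94.48033°
Δφ = 1.0218°,  Δλ = -2.4003°
a = sin²(Δφ/2) + cos φ₁ cos φ₂ sin²(Δλ/2) = 0.000518
c = 2·arcsin(√a) = 0.045527 rad = 2.6085°
d = R·c = 6375 × 0.045527 = 290.2 km

290.2 km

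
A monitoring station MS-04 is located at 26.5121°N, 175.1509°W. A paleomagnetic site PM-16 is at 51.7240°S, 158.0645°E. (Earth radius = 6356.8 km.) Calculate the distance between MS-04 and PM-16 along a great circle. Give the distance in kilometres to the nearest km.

9064 km

Δφ = -78.2361°,  Δλ = -26.7846°
a = sin²(Δφ/2) + cos φ₁ cos φ₂ sin²(Δλ/2) = 0.427797
c = 2·arcsin(√a) = 1.425884 rad = 81.6971°
d = R·c = 6356.8 × 1.425884 = 9064.1 km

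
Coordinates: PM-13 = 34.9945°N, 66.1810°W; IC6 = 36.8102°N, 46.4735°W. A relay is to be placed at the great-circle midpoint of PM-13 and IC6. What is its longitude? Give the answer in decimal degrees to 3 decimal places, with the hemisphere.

56.441°W

Bx = cos φ₂ cos Δλ = 0.753729,  By = cos φ₂ sin Δλ = 0.269985
φₘ = atan2(sin φ₁ + sin φ₂, √((cos φ₁ + Bx)² + By²)) = 36.30770°
λₘ = λ₁ + atan2(By, cos φ₁ + Bx) = -56.44142°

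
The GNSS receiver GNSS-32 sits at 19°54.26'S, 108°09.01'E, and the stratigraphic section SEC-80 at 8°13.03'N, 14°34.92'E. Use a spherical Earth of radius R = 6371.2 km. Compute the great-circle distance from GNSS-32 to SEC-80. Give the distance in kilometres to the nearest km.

10688 km

GNSS-32: φ = -19.90433°, λ = +108.15017°
SEC-80: φ = +8.21717°, λ = +14.58200°
Δφ = 28.1215°,  Δλ = -93.5682°
a = sin²(Δφ/2) + cos φ₁ cos φ₂ sin²(Δλ/2) = 0.553288
c = 2·arcsin(√a) = 1.677576 rad = 96.1180°
d = R·c = 6371.2 × 1.677576 = 10688.2 km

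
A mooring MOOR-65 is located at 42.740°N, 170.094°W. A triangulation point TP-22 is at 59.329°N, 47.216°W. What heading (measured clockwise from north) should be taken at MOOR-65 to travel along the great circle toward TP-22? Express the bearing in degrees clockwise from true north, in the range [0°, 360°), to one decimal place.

Δλ = 122.8780°
y = sin Δλ · cos φ₂ = 0.428403
x = cos φ₁ sin φ₂ − sin φ₁ cos φ₂ cos Δλ = 0.819634
θ = atan2(y, x) = 27.5950° → 27.5950° (mod 360°)

27.6°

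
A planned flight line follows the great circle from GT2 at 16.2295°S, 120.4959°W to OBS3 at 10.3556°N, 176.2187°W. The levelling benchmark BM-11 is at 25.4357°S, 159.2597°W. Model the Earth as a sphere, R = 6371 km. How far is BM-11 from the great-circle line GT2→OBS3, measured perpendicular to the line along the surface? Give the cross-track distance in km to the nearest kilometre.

δ₁₃ = central angle GT2→BM-11 = 0.649923 rad  (haversine)
θ₁₃ = bearing GT2→BM-11 = 249.129°,  θ₁₂ = bearing GT2→OBS3 = 291.940°
dₓₜ = R·arcsin(sin δ₁₃ · sin(θ₁₃ − θ₁₂)) = 6371·arcsin(0.60513·sin(-42.811°)) = -2700.072 km
|dₓₜ| = 2700.072 km

2700 km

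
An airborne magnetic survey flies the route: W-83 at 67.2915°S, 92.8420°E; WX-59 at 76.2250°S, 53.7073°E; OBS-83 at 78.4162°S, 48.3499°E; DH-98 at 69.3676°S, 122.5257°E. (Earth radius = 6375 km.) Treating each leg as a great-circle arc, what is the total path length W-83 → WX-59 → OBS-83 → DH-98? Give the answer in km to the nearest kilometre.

W-83→WX-59: c = 0.256641 rad, d = 1636.08 km
WX-59→OBS-83: c = 0.043364 rad, d = 276.44 km
OBS-83→DH-98: c = 0.359442 rad, d = 2291.44 km
Total = 1636.08 + 276.44 + 2291.44 = 4203.97 km

4204 km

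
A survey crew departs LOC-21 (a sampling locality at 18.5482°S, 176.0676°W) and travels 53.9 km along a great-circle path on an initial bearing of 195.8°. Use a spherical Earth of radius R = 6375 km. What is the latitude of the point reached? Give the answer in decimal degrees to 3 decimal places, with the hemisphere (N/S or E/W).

δ = d/R = 53.9/6375 = 0.008455 rad
φ₂ = arcsin(sin φ₁ cos δ + cos φ₁ sin δ cos θ)
   = arcsin(-0.31810·0.99996 + 0.94806·0.00845·-0.96222) = -19.01428°
λ₂ = λ₁ + atan2(sin θ sin δ cos φ₁, cos δ − sin φ₁ sin φ₂) = -176.20711°

19.014°S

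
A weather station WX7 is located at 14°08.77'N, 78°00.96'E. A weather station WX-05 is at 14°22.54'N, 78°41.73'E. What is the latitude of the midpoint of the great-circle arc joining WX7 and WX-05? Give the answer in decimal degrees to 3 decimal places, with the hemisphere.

WX7: φ = +14.14617°, λ = +78.01600°
WX-05: φ = +14.37567°, λ = +78.69550°
Bx = cos φ₂ cos Δλ = 0.968621,  By = cos φ₂ sin Δλ = 0.011488
φₘ = atan2(sin φ₁ + sin φ₂, √((cos φ₁ + Bx)² + By²)) = 14.26116°
λₘ = λ₁ + atan2(By, cos φ₁ + Bx) = 78.35558°

14.261°N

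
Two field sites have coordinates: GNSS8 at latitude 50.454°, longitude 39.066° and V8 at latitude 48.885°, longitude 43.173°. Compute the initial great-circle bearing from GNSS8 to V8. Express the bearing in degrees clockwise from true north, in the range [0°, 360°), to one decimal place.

Δλ = 4.1070°
y = sin Δλ · cos φ₂ = 0.047095
x = cos φ₁ sin φ₂ − sin φ₁ cos φ₂ cos Δλ = -0.026079
θ = atan2(y, x) = 118.9754° → 118.9754° (mod 360°)

119.0°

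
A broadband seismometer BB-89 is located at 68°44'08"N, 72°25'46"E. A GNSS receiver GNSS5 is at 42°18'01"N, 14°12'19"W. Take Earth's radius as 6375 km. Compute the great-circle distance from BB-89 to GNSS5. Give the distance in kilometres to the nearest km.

BB-89: φ = +68.73556°, λ = +72.42944°
GNSS5: φ = +42.30028°, λ = -14.20528°
Δφ = -26.4353°,  Δλ = -86.6347°
a = sin²(Δφ/2) + cos φ₁ cos φ₂ sin²(Δλ/2) = 0.178529
c = 2·arcsin(√a) = 0.872464 rad = 49.9885°
d = R·c = 6375 × 0.872464 = 5562.0 km

5562 km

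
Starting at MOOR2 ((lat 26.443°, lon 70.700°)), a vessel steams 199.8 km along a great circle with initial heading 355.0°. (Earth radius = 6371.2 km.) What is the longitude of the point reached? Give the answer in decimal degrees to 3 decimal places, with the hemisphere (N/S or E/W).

δ = d/R = 199.8/6371.2 = 0.031360 rad
φ₂ = arcsin(sin φ₁ cos δ + cos φ₁ sin δ cos θ)
   = arcsin(0.44531·0.99951 + 0.89538·0.03135·0.99619) = 28.23284°
λ₂ = λ₁ + atan2(sin θ sin δ cos φ₁, cos δ − sin φ₁ sin φ₂) = 70.52228°

70.522°E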